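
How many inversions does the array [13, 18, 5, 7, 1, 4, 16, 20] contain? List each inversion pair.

Finding inversions in [13, 18, 5, 7, 1, 4, 16, 20]:

(0, 2): arr[0]=13 > arr[2]=5
(0, 3): arr[0]=13 > arr[3]=7
(0, 4): arr[0]=13 > arr[4]=1
(0, 5): arr[0]=13 > arr[5]=4
(1, 2): arr[1]=18 > arr[2]=5
(1, 3): arr[1]=18 > arr[3]=7
(1, 4): arr[1]=18 > arr[4]=1
(1, 5): arr[1]=18 > arr[5]=4
(1, 6): arr[1]=18 > arr[6]=16
(2, 4): arr[2]=5 > arr[4]=1
(2, 5): arr[2]=5 > arr[5]=4
(3, 4): arr[3]=7 > arr[4]=1
(3, 5): arr[3]=7 > arr[5]=4

Total inversions: 13

The array has 13 inversion(s): (0,2), (0,3), (0,4), (0,5), (1,2), (1,3), (1,4), (1,5), (1,6), (2,4), (2,5), (3,4), (3,5). Each pair (i,j) satisfies i < j and arr[i] > arr[j].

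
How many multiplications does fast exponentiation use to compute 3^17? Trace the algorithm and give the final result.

Computing 3^17 by squaring (build up from 3^1; each line after the first costs one multiplication):

3^1 = 3
3^2 = (3^1)^2 = 3^2 = 9
3^4 = (3^2)^2 = 9^2 = 81
3^8 = (3^4)^2 = 81^2 = 6561
3^16 = (3^8)^2 = 6561^2 = 43046721
3^17 = 3 * 3^16 = 3 * 43046721 = 129140163

Result: 129140163
Multiplications needed: 5 (5 lines after 3^1)

3^17 = 129140163. Using exponentiation by squaring, this requires 5 multiplications. The key idea: if the exponent is even, square the half-power; if odd, multiply by the base once.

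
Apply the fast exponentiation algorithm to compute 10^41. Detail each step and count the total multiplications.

Computing 10^41 by squaring (build up from 10^1; each line after the first costs one multiplication):

10^1 = 10
10^2 = (10^1)^2 = 10^2 = 100
10^4 = (10^2)^2 = 100^2 = 10000
10^5 = 10 * 10^4 = 10 * 10000 = 100000
10^10 = (10^5)^2 = 100000^2 = 10000000000
10^20 = (10^10)^2 = 10000000000^2 = 100000000000000000000
10^40 = (10^20)^2 = 100000000000000000000^2 = 10000000000000000000000000000000000000000
10^41 = 10 * 10^40 = 10 * 10000000000000000000000000000000000000000 = 100000000000000000000000000000000000000000

Result: 100000000000000000000000000000000000000000
Multiplications needed: 7 (7 lines after 10^1)

10^41 = 100000000000000000000000000000000000000000. Using exponentiation by squaring, this requires 7 multiplications. The key idea: if the exponent is even, square the half-power; if odd, multiply by the base once.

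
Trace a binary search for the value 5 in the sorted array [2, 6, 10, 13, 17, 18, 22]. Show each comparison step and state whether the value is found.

Binary search for 5 in [2, 6, 10, 13, 17, 18, 22]:

lo=0, hi=6, mid=3, arr[mid]=13 -> 13 > 5, search left half
lo=0, hi=2, mid=1, arr[mid]=6 -> 6 > 5, search left half
lo=0, hi=0, mid=0, arr[mid]=2 -> 2 < 5, search right half
lo=1 > hi=0, target 5 not found

Binary search determines that 5 is not in the array after 3 comparisons. The search space was exhausted without finding the target.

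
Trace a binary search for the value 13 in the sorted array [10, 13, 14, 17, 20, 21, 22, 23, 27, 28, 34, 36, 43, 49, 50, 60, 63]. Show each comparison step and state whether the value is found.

Binary search for 13 in [10, 13, 14, 17, 20, 21, 22, 23, 27, 28, 34, 36, 43, 49, 50, 60, 63]:

lo=0, hi=16, mid=8, arr[mid]=27 -> 27 > 13, search left half
lo=0, hi=7, mid=3, arr[mid]=17 -> 17 > 13, search left half
lo=0, hi=2, mid=1, arr[mid]=13 -> Found target at index 1!

Binary search finds 13 at index 1 after 3 comparisons. The search repeatedly halves the search space by comparing with the middle element.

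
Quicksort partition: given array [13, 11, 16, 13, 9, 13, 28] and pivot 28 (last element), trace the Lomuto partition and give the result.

Lomuto partition with pivot = 28:

Initial array: [13, 11, 16, 13, 9, 13, 28]

arr[0]=13 <= 28: swap with position 0, array becomes [13, 11, 16, 13, 9, 13, 28]
arr[1]=11 <= 28: swap with position 1, array becomes [13, 11, 16, 13, 9, 13, 28]
arr[2]=16 <= 28: swap with position 2, array becomes [13, 11, 16, 13, 9, 13, 28]
arr[3]=13 <= 28: swap with position 3, array becomes [13, 11, 16, 13, 9, 13, 28]
arr[4]=9 <= 28: swap with position 4, array becomes [13, 11, 16, 13, 9, 13, 28]
arr[5]=13 <= 28: swap with position 5, array becomes [13, 11, 16, 13, 9, 13, 28]

Place pivot at position 6: [13, 11, 16, 13, 9, 13, 28]
Pivot position: 6

After partitioning with pivot 28, the array becomes [13, 11, 16, 13, 9, 13, 28]. The pivot is placed at index 6. All elements to the left of the pivot are <= 28, and all elements to the right are > 28.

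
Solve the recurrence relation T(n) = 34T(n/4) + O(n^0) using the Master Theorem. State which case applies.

Master Theorem for T(n) = 34T(n/4) + O(n^0):

a = 34, b = 4, c = 0
log_b(a) = log_4(34) = 2.5437

Case 1: c = 0 < log_4(34) = 2.5437
T(n) = O(n^(log_4 34))

For T(n) = 34T(n/4) + O(n^0): log_4(34) = 2.5437. This is Case 1 of the Master Theorem (c < log_b(a), work dominated by leaves), giving O(n^(log_4 34)).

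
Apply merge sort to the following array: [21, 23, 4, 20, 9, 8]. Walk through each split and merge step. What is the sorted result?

Merge sort trace:

Split: [21, 23, 4, 20, 9, 8] -> [21, 23, 4] and [20, 9, 8]
  Split: [21, 23, 4] -> [21] and [23, 4]
    Split: [23, 4] -> [23] and [4]
    Merge: [23] + [4] -> [4, 23]
  Merge: [21] + [4, 23] -> [4, 21, 23]
  Split: [20, 9, 8] -> [20] and [9, 8]
    Split: [9, 8] -> [9] and [8]
    Merge: [9] + [8] -> [8, 9]
  Merge: [20] + [8, 9] -> [8, 9, 20]
Merge: [4, 21, 23] + [8, 9, 20] -> [4, 8, 9, 20, 21, 23]

Final sorted array: [4, 8, 9, 20, 21, 23]

The merge sort proceeds by recursively splitting the array and merging sorted halves.
After all merges, the sorted array is [4, 8, 9, 20, 21, 23].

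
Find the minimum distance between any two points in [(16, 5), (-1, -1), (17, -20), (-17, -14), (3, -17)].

Computing all pairwise distances among 5 points:

d((16, 5), (-1, -1)) = 18.0278
d((16, 5), (17, -20)) = 25.02
d((16, 5), (-17, -14)) = 38.0789
d((16, 5), (3, -17)) = 25.5539
d((-1, -1), (17, -20)) = 26.1725
d((-1, -1), (-17, -14)) = 20.6155
d((-1, -1), (3, -17)) = 16.4924
d((17, -20), (-17, -14)) = 34.5254
d((17, -20), (3, -17)) = 14.3178 <-- minimum
d((-17, -14), (3, -17)) = 20.2237

Closest pair: (17, -20) and (3, -17) with distance 14.3178

The closest pair is (17, -20) and (3, -17) with Euclidean distance 14.3178. For 5 points, brute-force pairwise comparison is shown above. For large n, the divide-and-conquer algorithm (sort by x, recurse on halves, check the dividing strip) achieves O(n log n).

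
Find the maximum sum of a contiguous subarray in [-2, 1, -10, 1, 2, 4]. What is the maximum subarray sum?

Using Kadane's algorithm on [-2, 1, -10, 1, 2, 4]:

Scanning through the array:
Position 1 (value 1): max_ending_here = 1, max_so_far = 1
Position 2 (value -10): max_ending_here = -9, max_so_far = 1
Position 3 (value 1): max_ending_here = 1, max_so_far = 1
Position 4 (value 2): max_ending_here = 3, max_so_far = 3
Position 5 (value 4): max_ending_here = 7, max_so_far = 7

Maximum subarray: [1, 2, 4]
Maximum sum: 7

The maximum subarray is [1, 2, 4] with sum 7. This subarray runs from index 3 to index 5.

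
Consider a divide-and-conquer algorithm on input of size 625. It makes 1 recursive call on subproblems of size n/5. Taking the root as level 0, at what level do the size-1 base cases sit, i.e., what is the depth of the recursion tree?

For divide and conquer with division factor 5:

Problem sizes at each level:
Level 0: 625
Level 1: 125
Level 2: 25
Level 3: 5
Level 4: 1

The root is level 0 and the size-1 base case is level 4 (the tree spans levels 0 through 4, i.e. 5 levels counting the root), so the depth is the number of divisions: log_5(625) = 4

The recursion tree depth is log_5(625) = 4. At each level, the problem size is divided by 5, so it takes 4 divisions to reduce to a base case of size 1. The algorithm makes 1 recursive call at each level.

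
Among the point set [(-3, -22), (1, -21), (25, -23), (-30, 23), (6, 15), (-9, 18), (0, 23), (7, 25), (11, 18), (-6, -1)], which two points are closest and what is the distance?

Computing all pairwise distances among 10 points:

d((-3, -22), (1, -21)) = 4.1231 <-- minimum
d((-3, -22), (25, -23)) = 28.0179
d((-3, -22), (-30, 23)) = 52.4786
d((-3, -22), (6, 15)) = 38.0789
d((-3, -22), (-9, 18)) = 40.4475
d((-3, -22), (0, 23)) = 45.0999
d((-3, -22), (7, 25)) = 48.0521
d((-3, -22), (11, 18)) = 42.3792
d((-3, -22), (-6, -1)) = 21.2132
d((1, -21), (25, -23)) = 24.0832
d((1, -21), (-30, 23)) = 53.8238
d((1, -21), (6, 15)) = 36.3456
d((1, -21), (-9, 18)) = 40.2616
d((1, -21), (0, 23)) = 44.0114
d((1, -21), (7, 25)) = 46.3897
d((1, -21), (11, 18)) = 40.2616
d((1, -21), (-6, -1)) = 21.1896
d((25, -23), (-30, 23)) = 71.7008
d((25, -23), (6, 15)) = 42.4853
d((25, -23), (-9, 18)) = 53.2635
d((25, -23), (0, 23)) = 52.3546
d((25, -23), (7, 25)) = 51.264
d((25, -23), (11, 18)) = 43.3244
d((25, -23), (-6, -1)) = 38.0132
d((-30, 23), (6, 15)) = 36.8782
d((-30, 23), (-9, 18)) = 21.587
d((-30, 23), (0, 23)) = 30.0
d((-30, 23), (7, 25)) = 37.054
d((-30, 23), (11, 18)) = 41.3038
d((-30, 23), (-6, -1)) = 33.9411
d((6, 15), (-9, 18)) = 15.2971
d((6, 15), (0, 23)) = 10.0
d((6, 15), (7, 25)) = 10.0499
d((6, 15), (11, 18)) = 5.831
d((6, 15), (-6, -1)) = 20.0
d((-9, 18), (0, 23)) = 10.2956
d((-9, 18), (7, 25)) = 17.4642
d((-9, 18), (11, 18)) = 20.0
d((-9, 18), (-6, -1)) = 19.2354
d((0, 23), (7, 25)) = 7.2801
d((0, 23), (11, 18)) = 12.083
d((0, 23), (-6, -1)) = 24.7386
d((7, 25), (11, 18)) = 8.0623
d((7, 25), (-6, -1)) = 29.0689
d((11, 18), (-6, -1)) = 25.4951

Closest pair: (-3, -22) and (1, -21) with distance 4.1231

The closest pair is (-3, -22) and (1, -21) with Euclidean distance 4.1231. For 10 points, brute-force pairwise comparison is shown above. For large n, the divide-and-conquer algorithm (sort by x, recurse on halves, check the dividing strip) achieves O(n log n).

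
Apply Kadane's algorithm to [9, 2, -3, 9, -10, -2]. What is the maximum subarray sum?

Using Kadane's algorithm on [9, 2, -3, 9, -10, -2]:

Scanning through the array:
Position 1 (value 2): max_ending_here = 11, max_so_far = 11
Position 2 (value -3): max_ending_here = 8, max_so_far = 11
Position 3 (value 9): max_ending_here = 17, max_so_far = 17
Position 4 (value -10): max_ending_here = 7, max_so_far = 17
Position 5 (value -2): max_ending_here = 5, max_so_far = 17

Maximum subarray: [9, 2, -3, 9]
Maximum sum: 17

The maximum subarray is [9, 2, -3, 9] with sum 17. This subarray runs from index 0 to index 3.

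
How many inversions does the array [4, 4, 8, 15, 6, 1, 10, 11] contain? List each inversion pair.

Finding inversions in [4, 4, 8, 15, 6, 1, 10, 11]:

(0, 5): arr[0]=4 > arr[5]=1
(1, 5): arr[1]=4 > arr[5]=1
(2, 4): arr[2]=8 > arr[4]=6
(2, 5): arr[2]=8 > arr[5]=1
(3, 4): arr[3]=15 > arr[4]=6
(3, 5): arr[3]=15 > arr[5]=1
(3, 6): arr[3]=15 > arr[6]=10
(3, 7): arr[3]=15 > arr[7]=11
(4, 5): arr[4]=6 > arr[5]=1

Total inversions: 9

The array has 9 inversion(s): (0,5), (1,5), (2,4), (2,5), (3,4), (3,5), (3,6), (3,7), (4,5). Each pair (i,j) satisfies i < j and arr[i] > arr[j].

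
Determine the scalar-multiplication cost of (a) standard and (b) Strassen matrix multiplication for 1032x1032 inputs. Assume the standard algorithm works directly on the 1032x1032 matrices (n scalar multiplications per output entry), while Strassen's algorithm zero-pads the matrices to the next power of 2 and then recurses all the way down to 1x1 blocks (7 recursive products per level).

Matrix multiplication for 1032x1032 matrices:

Strassen's algorithm requires power-of-2 dimensions. Pad 1032x1032 to 2048x2048 (next power of 2).

Standard algorithm: 1032^3 = 1099104768 multiplications
Strassen's algorithm: 7^(log2(2048)) = 7^11 = 1977326743 multiplications
Difference: 1099104768 - 1977326743 = -878221975 (Strassen uses MORE here due to padding overhead — for small or just-over-power-of-2 n, padding can outweigh the per-level savings)

Standard: 1099104768 multiplications (1032^3). Strassen: 1977326743 multiplications (7^11, after padding to 2048x2048). Strassen reduces 8 recursive multiplications to 7 at each level.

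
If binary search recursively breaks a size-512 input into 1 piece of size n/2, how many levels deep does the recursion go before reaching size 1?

For divide and conquer with division factor 2:

Problem sizes at each level:
Level 0: 512
Level 1: 256
Level 2: 128
Level 3: 64
Level 4: 32
Level 5: 16
Level 6: 8
Level 7: 4
Level 8: 2
Level 9: 1

The root is level 0 and the size-1 base case is level 9 (the tree spans levels 0 through 9, i.e. 10 levels counting the root), so the depth is the number of divisions: log_2(512) = 9

The recursion tree depth is log_2(512) = 9. At each level, the problem size is divided by 2, so it takes 9 divisions to reduce to a base case of size 1. The algorithm makes 1 recursive call at each level.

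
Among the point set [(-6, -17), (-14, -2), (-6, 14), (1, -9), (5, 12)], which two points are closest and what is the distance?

Computing all pairwise distances among 5 points:

d((-6, -17), (-14, -2)) = 17.0
d((-6, -17), (-6, 14)) = 31.0
d((-6, -17), (1, -9)) = 10.6301 <-- minimum
d((-6, -17), (5, 12)) = 31.0161
d((-14, -2), (-6, 14)) = 17.8885
d((-14, -2), (1, -9)) = 16.5529
d((-14, -2), (5, 12)) = 23.6008
d((-6, 14), (1, -9)) = 24.0416
d((-6, 14), (5, 12)) = 11.1803
d((1, -9), (5, 12)) = 21.3776

Closest pair: (-6, -17) and (1, -9) with distance 10.6301

The closest pair is (-6, -17) and (1, -9) with Euclidean distance 10.6301. For 5 points, brute-force pairwise comparison is shown above. For large n, the divide-and-conquer algorithm (sort by x, recurse on halves, check the dividing strip) achieves O(n log n).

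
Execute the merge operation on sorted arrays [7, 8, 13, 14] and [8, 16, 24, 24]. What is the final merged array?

Merging process:

Compare 7 vs 8: take 7 from left. Merged: [7]
Compare 8 vs 8: take 8 from left. Merged: [7, 8]
Compare 13 vs 8: take 8 from right. Merged: [7, 8, 8]
Compare 13 vs 16: take 13 from left. Merged: [7, 8, 8, 13]
Compare 14 vs 16: take 14 from left. Merged: [7, 8, 8, 13, 14]
Append remaining from right: [16, 24, 24]. Merged: [7, 8, 8, 13, 14, 16, 24, 24]

Final merged array: [7, 8, 8, 13, 14, 16, 24, 24]
Total comparisons: 5

The merged array is [7, 8, 8, 13, 14, 16, 24, 24], requiring 5 comparisons. The merge step runs in O(n) time where n is the total number of elements.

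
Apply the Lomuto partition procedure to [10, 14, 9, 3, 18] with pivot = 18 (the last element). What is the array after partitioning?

Lomuto partition with pivot = 18:

Initial array: [10, 14, 9, 3, 18]

arr[0]=10 <= 18: swap with position 0, array becomes [10, 14, 9, 3, 18]
arr[1]=14 <= 18: swap with position 1, array becomes [10, 14, 9, 3, 18]
arr[2]=9 <= 18: swap with position 2, array becomes [10, 14, 9, 3, 18]
arr[3]=3 <= 18: swap with position 3, array becomes [10, 14, 9, 3, 18]

Place pivot at position 4: [10, 14, 9, 3, 18]
Pivot position: 4

After partitioning with pivot 18, the array becomes [10, 14, 9, 3, 18]. The pivot is placed at index 4. All elements to the left of the pivot are <= 18, and all elements to the right are > 18.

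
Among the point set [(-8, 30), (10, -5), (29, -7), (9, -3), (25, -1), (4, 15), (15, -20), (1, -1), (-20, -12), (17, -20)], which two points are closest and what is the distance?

Computing all pairwise distances among 10 points:

d((-8, 30), (10, -5)) = 39.3573
d((-8, 30), (29, -7)) = 52.3259
d((-8, 30), (9, -3)) = 37.1214
d((-8, 30), (25, -1)) = 45.2769
d((-8, 30), (4, 15)) = 19.2094
d((-8, 30), (15, -20)) = 55.0364
d((-8, 30), (1, -1)) = 32.28
d((-8, 30), (-20, -12)) = 43.6807
d((-8, 30), (17, -20)) = 55.9017
d((10, -5), (29, -7)) = 19.105
d((10, -5), (9, -3)) = 2.2361
d((10, -5), (25, -1)) = 15.5242
d((10, -5), (4, 15)) = 20.8806
d((10, -5), (15, -20)) = 15.8114
d((10, -5), (1, -1)) = 9.8489
d((10, -5), (-20, -12)) = 30.8058
d((10, -5), (17, -20)) = 16.5529
d((29, -7), (9, -3)) = 20.3961
d((29, -7), (25, -1)) = 7.2111
d((29, -7), (4, 15)) = 33.3017
d((29, -7), (15, -20)) = 19.105
d((29, -7), (1, -1)) = 28.6356
d((29, -7), (-20, -12)) = 49.2544
d((29, -7), (17, -20)) = 17.6918
d((9, -3), (25, -1)) = 16.1245
d((9, -3), (4, 15)) = 18.6815
d((9, -3), (15, -20)) = 18.0278
d((9, -3), (1, -1)) = 8.2462
d((9, -3), (-20, -12)) = 30.3645
d((9, -3), (17, -20)) = 18.7883
d((25, -1), (4, 15)) = 26.4008
d((25, -1), (15, -20)) = 21.4709
d((25, -1), (1, -1)) = 24.0
d((25, -1), (-20, -12)) = 46.3249
d((25, -1), (17, -20)) = 20.6155
d((4, 15), (15, -20)) = 36.6879
d((4, 15), (1, -1)) = 16.2788
d((4, 15), (-20, -12)) = 36.1248
d((4, 15), (17, -20)) = 37.3363
d((15, -20), (1, -1)) = 23.6008
d((15, -20), (-20, -12)) = 35.9026
d((15, -20), (17, -20)) = 2.0 <-- minimum
d((1, -1), (-20, -12)) = 23.7065
d((1, -1), (17, -20)) = 24.8395
d((-20, -12), (17, -20)) = 37.855

Closest pair: (15, -20) and (17, -20) with distance 2.0

The closest pair is (15, -20) and (17, -20) with Euclidean distance 2.0. For 10 points, brute-force pairwise comparison is shown above. For large n, the divide-and-conquer algorithm (sort by x, recurse on halves, check the dividing strip) achieves O(n log n).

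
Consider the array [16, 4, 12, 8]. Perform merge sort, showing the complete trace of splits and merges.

Merge sort trace:

Split: [16, 4, 12, 8] -> [16, 4] and [12, 8]
  Split: [16, 4] -> [16] and [4]
  Merge: [16] + [4] -> [4, 16]
  Split: [12, 8] -> [12] and [8]
  Merge: [12] + [8] -> [8, 12]
Merge: [4, 16] + [8, 12] -> [4, 8, 12, 16]

Final sorted array: [4, 8, 12, 16]

The merge sort proceeds by recursively splitting the array and merging sorted halves.
After all merges, the sorted array is [4, 8, 12, 16].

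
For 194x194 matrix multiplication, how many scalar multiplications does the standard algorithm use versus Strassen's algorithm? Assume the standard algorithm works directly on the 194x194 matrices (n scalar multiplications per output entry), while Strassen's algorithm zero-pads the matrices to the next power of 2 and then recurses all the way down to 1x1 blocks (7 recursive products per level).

Matrix multiplication for 194x194 matrices:

Strassen's algorithm requires power-of-2 dimensions. Pad 194x194 to 256x256 (next power of 2).

Standard algorithm: 194^3 = 7301384 multiplications
Strassen's algorithm: 7^(log2(256)) = 7^8 = 5764801 multiplications
Savings: 7301384 - 5764801 = 1536583 multiplications

Standard: 7301384 multiplications (194^3). Strassen: 5764801 multiplications (7^8, after padding to 256x256). Strassen reduces 8 recursive multiplications to 7 at each level.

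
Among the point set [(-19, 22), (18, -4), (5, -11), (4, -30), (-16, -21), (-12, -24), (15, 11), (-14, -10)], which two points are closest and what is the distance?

Computing all pairwise distances among 8 points:

d((-19, 22), (18, -4)) = 45.2217
d((-19, 22), (5, -11)) = 40.8044
d((-19, 22), (4, -30)) = 56.8595
d((-19, 22), (-16, -21)) = 43.1045
d((-19, 22), (-12, -24)) = 46.5296
d((-19, 22), (15, 11)) = 35.7351
d((-19, 22), (-14, -10)) = 32.3883
d((18, -4), (5, -11)) = 14.7648
d((18, -4), (4, -30)) = 29.5296
d((18, -4), (-16, -21)) = 38.0132
d((18, -4), (-12, -24)) = 36.0555
d((18, -4), (15, 11)) = 15.2971
d((18, -4), (-14, -10)) = 32.5576
d((5, -11), (4, -30)) = 19.0263
d((5, -11), (-16, -21)) = 23.2594
d((5, -11), (-12, -24)) = 21.4009
d((5, -11), (15, 11)) = 24.1661
d((5, -11), (-14, -10)) = 19.0263
d((4, -30), (-16, -21)) = 21.9317
d((4, -30), (-12, -24)) = 17.088
d((4, -30), (15, 11)) = 42.45
d((4, -30), (-14, -10)) = 26.9072
d((-16, -21), (-12, -24)) = 5.0 <-- minimum
d((-16, -21), (15, 11)) = 44.5533
d((-16, -21), (-14, -10)) = 11.1803
d((-12, -24), (15, 11)) = 44.2041
d((-12, -24), (-14, -10)) = 14.1421
d((15, 11), (-14, -10)) = 35.805

Closest pair: (-16, -21) and (-12, -24) with distance 5.0

The closest pair is (-16, -21) and (-12, -24) with Euclidean distance 5.0. For 8 points, brute-force pairwise comparison is shown above. For large n, the divide-and-conquer algorithm (sort by x, recurse on halves, check the dividing strip) achieves O(n log n).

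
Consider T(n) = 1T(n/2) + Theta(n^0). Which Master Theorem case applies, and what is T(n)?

Master Theorem for T(n) = 1T(n/2) + O(n^0):

a = 1, b = 2, c = 0
log_b(a) = log_2(1) = 0.0000

Case 2: c = 0 = log_2(1) = 0.0000
T(n) = O(n^0 log n) = O(log n)

For T(n) = 1T(n/2) + O(n^0): log_2(1) = 0.0000. This is Case 2 of the Master Theorem (c = log_b(a), equal work at all levels), giving O(log n).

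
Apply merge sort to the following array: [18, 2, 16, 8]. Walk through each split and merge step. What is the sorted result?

Merge sort trace:

Split: [18, 2, 16, 8] -> [18, 2] and [16, 8]
  Split: [18, 2] -> [18] and [2]
  Merge: [18] + [2] -> [2, 18]
  Split: [16, 8] -> [16] and [8]
  Merge: [16] + [8] -> [8, 16]
Merge: [2, 18] + [8, 16] -> [2, 8, 16, 18]

Final sorted array: [2, 8, 16, 18]

The merge sort proceeds by recursively splitting the array and merging sorted halves.
After all merges, the sorted array is [2, 8, 16, 18].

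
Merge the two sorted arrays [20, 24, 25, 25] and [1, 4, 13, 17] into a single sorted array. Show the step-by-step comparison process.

Merging process:

Compare 20 vs 1: take 1 from right. Merged: [1]
Compare 20 vs 4: take 4 from right. Merged: [1, 4]
Compare 20 vs 13: take 13 from right. Merged: [1, 4, 13]
Compare 20 vs 17: take 17 from right. Merged: [1, 4, 13, 17]
Append remaining from left: [20, 24, 25, 25]. Merged: [1, 4, 13, 17, 20, 24, 25, 25]

Final merged array: [1, 4, 13, 17, 20, 24, 25, 25]
Total comparisons: 4

The merged array is [1, 4, 13, 17, 20, 24, 25, 25], requiring 4 comparisons. The merge step runs in O(n) time where n is the total number of elements.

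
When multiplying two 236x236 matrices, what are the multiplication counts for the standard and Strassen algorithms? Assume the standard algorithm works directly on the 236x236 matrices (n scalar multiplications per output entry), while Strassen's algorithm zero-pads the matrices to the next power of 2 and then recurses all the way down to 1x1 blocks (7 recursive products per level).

Matrix multiplication for 236x236 matrices:

Strassen's algorithm requires power-of-2 dimensions. Pad 236x236 to 256x256 (next power of 2).

Standard algorithm: 236^3 = 13144256 multiplications
Strassen's algorithm: 7^(log2(256)) = 7^8 = 5764801 multiplications
Savings: 13144256 - 5764801 = 7379455 multiplications

Standard: 13144256 multiplications (236^3). Strassen: 5764801 multiplications (7^8, after padding to 256x256). Strassen reduces 8 recursive multiplications to 7 at each level.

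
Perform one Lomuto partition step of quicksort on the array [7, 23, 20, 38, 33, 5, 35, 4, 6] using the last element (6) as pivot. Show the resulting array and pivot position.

Lomuto partition with pivot = 6:

Initial array: [7, 23, 20, 38, 33, 5, 35, 4, 6]

arr[0]=7 > 6: no swap
arr[1]=23 > 6: no swap
arr[2]=20 > 6: no swap
arr[3]=38 > 6: no swap
arr[4]=33 > 6: no swap
arr[5]=5 <= 6: swap with position 0, array becomes [5, 23, 20, 38, 33, 7, 35, 4, 6]
arr[6]=35 > 6: no swap
arr[7]=4 <= 6: swap with position 1, array becomes [5, 4, 20, 38, 33, 7, 35, 23, 6]

Place pivot at position 2: [5, 4, 6, 38, 33, 7, 35, 23, 20]
Pivot position: 2

After partitioning with pivot 6, the array becomes [5, 4, 6, 38, 33, 7, 35, 23, 20]. The pivot is placed at index 2. All elements to the left of the pivot are <= 6, and all elements to the right are > 6.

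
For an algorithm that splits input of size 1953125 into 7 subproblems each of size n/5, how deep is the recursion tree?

For divide and conquer with division factor 5:

Problem sizes at each level:
Level 0: 1953125
Level 1: 390625
Level 2: 78125
Level 3: 15625
Level 4: 3125
Level 5: 625
Level 6: 125
Level 7: 25
Level 8: 5
Level 9: 1

The root is level 0 and the size-1 base case is level 9 (the tree spans levels 0 through 9, i.e. 10 levels counting the root), so the depth is the number of divisions: log_5(1953125) = 9

The recursion tree depth is log_5(1953125) = 9. At each level, the problem size is divided by 5, so it takes 9 divisions to reduce to a base case of size 1. The algorithm makes 7 recursive calls at each level.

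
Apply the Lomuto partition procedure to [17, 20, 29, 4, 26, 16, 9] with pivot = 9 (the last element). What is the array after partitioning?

Lomuto partition with pivot = 9:

Initial array: [17, 20, 29, 4, 26, 16, 9]

arr[0]=17 > 9: no swap
arr[1]=20 > 9: no swap
arr[2]=29 > 9: no swap
arr[3]=4 <= 9: swap with position 0, array becomes [4, 20, 29, 17, 26, 16, 9]
arr[4]=26 > 9: no swap
arr[5]=16 > 9: no swap

Place pivot at position 1: [4, 9, 29, 17, 26, 16, 20]
Pivot position: 1

After partitioning with pivot 9, the array becomes [4, 9, 29, 17, 26, 16, 20]. The pivot is placed at index 1. All elements to the left of the pivot are <= 9, and all elements to the right are > 9.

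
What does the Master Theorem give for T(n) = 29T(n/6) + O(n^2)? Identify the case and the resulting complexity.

Master Theorem for T(n) = 29T(n/6) + O(n^2):

a = 29, b = 6, c = 2
log_b(a) = log_6(29) = 1.8793

Case 3: c = 2 > log_6(29) = 1.8793
T(n) = O(n^2) = O(n^2)

For T(n) = 29T(n/6) + O(n^2): log_6(29) = 1.8793. This is Case 3 of the Master Theorem (c > log_b(a), work dominated by root), giving O(n^2).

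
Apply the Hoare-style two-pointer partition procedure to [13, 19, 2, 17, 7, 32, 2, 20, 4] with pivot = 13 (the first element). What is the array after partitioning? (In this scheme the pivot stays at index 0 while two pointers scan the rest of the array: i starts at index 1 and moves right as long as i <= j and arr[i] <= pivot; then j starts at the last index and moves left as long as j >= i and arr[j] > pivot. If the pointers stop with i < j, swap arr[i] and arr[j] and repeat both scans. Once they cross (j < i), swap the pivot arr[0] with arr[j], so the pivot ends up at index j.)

Hoare-style two-pointer partition with pivot = 13:

Initial array: [13, 19, 2, 17, 7, 32, 2, 20, 4]

Pointers start at i = 1, j = 8.
i stops at index 1 (arr[1]=19 > 13), j stops at index 8 (arr[8]=4 <= 13): swap arr[1] and arr[8], array becomes [13, 4, 2, 17, 7, 32, 2, 20, 19]
i stops at index 3 (arr[3]=17 > 13), j stops at index 6 (arr[6]=2 <= 13): swap arr[3] and arr[6], array becomes [13, 4, 2, 2, 7, 32, 17, 20, 19]
i ends at 5, j ends at 4: the pointers have crossed (j < i), so scanning stops.

Swap pivot arr[0] with arr[4] to place pivot at position 4: [7, 4, 2, 2, 13, 32, 17, 20, 19]
Pivot position: 4

After partitioning with pivot 13, the array becomes [7, 4, 2, 2, 13, 32, 17, 20, 19]. The pivot is placed at index 4. All elements to the left of the pivot are <= 13, and all elements to the right are > 13.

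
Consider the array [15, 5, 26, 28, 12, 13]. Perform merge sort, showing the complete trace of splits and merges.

Merge sort trace:

Split: [15, 5, 26, 28, 12, 13] -> [15, 5, 26] and [28, 12, 13]
  Split: [15, 5, 26] -> [15] and [5, 26]
    Split: [5, 26] -> [5] and [26]
    Merge: [5] + [26] -> [5, 26]
  Merge: [15] + [5, 26] -> [5, 15, 26]
  Split: [28, 12, 13] -> [28] and [12, 13]
    Split: [12, 13] -> [12] and [13]
    Merge: [12] + [13] -> [12, 13]
  Merge: [28] + [12, 13] -> [12, 13, 28]
Merge: [5, 15, 26] + [12, 13, 28] -> [5, 12, 13, 15, 26, 28]

Final sorted array: [5, 12, 13, 15, 26, 28]

The merge sort proceeds by recursively splitting the array and merging sorted halves.
After all merges, the sorted array is [5, 12, 13, 15, 26, 28].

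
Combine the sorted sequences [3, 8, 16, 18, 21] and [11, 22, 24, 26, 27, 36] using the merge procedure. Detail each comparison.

Merging process:

Compare 3 vs 11: take 3 from left. Merged: [3]
Compare 8 vs 11: take 8 from left. Merged: [3, 8]
Compare 16 vs 11: take 11 from right. Merged: [3, 8, 11]
Compare 16 vs 22: take 16 from left. Merged: [3, 8, 11, 16]
Compare 18 vs 22: take 18 from left. Merged: [3, 8, 11, 16, 18]
Compare 21 vs 22: take 21 from left. Merged: [3, 8, 11, 16, 18, 21]
Append remaining from right: [22, 24, 26, 27, 36]. Merged: [3, 8, 11, 16, 18, 21, 22, 24, 26, 27, 36]

Final merged array: [3, 8, 11, 16, 18, 21, 22, 24, 26, 27, 36]
Total comparisons: 6

The merged array is [3, 8, 11, 16, 18, 21, 22, 24, 26, 27, 36], requiring 6 comparisons. The merge step runs in O(n) time where n is the total number of elements.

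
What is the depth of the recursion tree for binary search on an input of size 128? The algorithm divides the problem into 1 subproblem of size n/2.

For divide and conquer with division factor 2:

Problem sizes at each level:
Level 0: 128
Level 1: 64
Level 2: 32
Level 3: 16
Level 4: 8
Level 5: 4
Level 6: 2
Level 7: 1

The root is level 0 and the size-1 base case is level 7 (the tree spans levels 0 through 7, i.e. 8 levels counting the root), so the depth is the number of divisions: log_2(128) = 7

The recursion tree depth is log_2(128) = 7. At each level, the problem size is divided by 2, so it takes 7 divisions to reduce to a base case of size 1. The algorithm makes 1 recursive call at each level.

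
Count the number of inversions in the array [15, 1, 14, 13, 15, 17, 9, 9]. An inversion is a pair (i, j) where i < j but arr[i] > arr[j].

Finding inversions in [15, 1, 14, 13, 15, 17, 9, 9]:

(0, 1): arr[0]=15 > arr[1]=1
(0, 2): arr[0]=15 > arr[2]=14
(0, 3): arr[0]=15 > arr[3]=13
(0, 6): arr[0]=15 > arr[6]=9
(0, 7): arr[0]=15 > arr[7]=9
(2, 3): arr[2]=14 > arr[3]=13
(2, 6): arr[2]=14 > arr[6]=9
(2, 7): arr[2]=14 > arr[7]=9
(3, 6): arr[3]=13 > arr[6]=9
(3, 7): arr[3]=13 > arr[7]=9
(4, 6): arr[4]=15 > arr[6]=9
(4, 7): arr[4]=15 > arr[7]=9
(5, 6): arr[5]=17 > arr[6]=9
(5, 7): arr[5]=17 > arr[7]=9

Total inversions: 14

The array has 14 inversion(s): (0,1), (0,2), (0,3), (0,6), (0,7), (2,3), (2,6), (2,7), (3,6), (3,7), (4,6), (4,7), (5,6), (5,7). Each pair (i,j) satisfies i < j and arr[i] > arr[j].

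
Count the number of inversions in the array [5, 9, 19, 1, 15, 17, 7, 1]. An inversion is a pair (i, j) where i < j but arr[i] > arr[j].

Finding inversions in [5, 9, 19, 1, 15, 17, 7, 1]:

(0, 3): arr[0]=5 > arr[3]=1
(0, 7): arr[0]=5 > arr[7]=1
(1, 3): arr[1]=9 > arr[3]=1
(1, 6): arr[1]=9 > arr[6]=7
(1, 7): arr[1]=9 > arr[7]=1
(2, 3): arr[2]=19 > arr[3]=1
(2, 4): arr[2]=19 > arr[4]=15
(2, 5): arr[2]=19 > arr[5]=17
(2, 6): arr[2]=19 > arr[6]=7
(2, 7): arr[2]=19 > arr[7]=1
(4, 6): arr[4]=15 > arr[6]=7
(4, 7): arr[4]=15 > arr[7]=1
(5, 6): arr[5]=17 > arr[6]=7
(5, 7): arr[5]=17 > arr[7]=1
(6, 7): arr[6]=7 > arr[7]=1

Total inversions: 15

The array has 15 inversion(s): (0,3), (0,7), (1,3), (1,6), (1,7), (2,3), (2,4), (2,5), (2,6), (2,7), (4,6), (4,7), (5,6), (5,7), (6,7). Each pair (i,j) satisfies i < j and arr[i] > arr[j].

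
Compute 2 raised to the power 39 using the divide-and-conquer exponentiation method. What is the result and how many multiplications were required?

Computing 2^39 by squaring (build up from 2^1; each line after the first costs one multiplication):

2^1 = 2
2^2 = (2^1)^2 = 2^2 = 4
2^4 = (2^2)^2 = 4^2 = 16
2^8 = (2^4)^2 = 16^2 = 256
2^9 = 2 * 2^8 = 2 * 256 = 512
2^18 = (2^9)^2 = 512^2 = 262144
2^19 = 2 * 2^18 = 2 * 262144 = 524288
2^38 = (2^19)^2 = 524288^2 = 274877906944
2^39 = 2 * 2^38 = 2 * 274877906944 = 549755813888

Result: 549755813888
Multiplications needed: 8 (8 lines after 2^1)

2^39 = 549755813888. Using exponentiation by squaring, this requires 8 multiplications. The key idea: if the exponent is even, square the half-power; if odd, multiply by the base once.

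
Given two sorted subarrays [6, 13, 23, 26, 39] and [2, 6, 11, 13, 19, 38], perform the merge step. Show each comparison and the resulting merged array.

Merging process:

Compare 6 vs 2: take 2 from right. Merged: [2]
Compare 6 vs 6: take 6 from left. Merged: [2, 6]
Compare 13 vs 6: take 6 from right. Merged: [2, 6, 6]
Compare 13 vs 11: take 11 from right. Merged: [2, 6, 6, 11]
Compare 13 vs 13: take 13 from left. Merged: [2, 6, 6, 11, 13]
Compare 23 vs 13: take 13 from right. Merged: [2, 6, 6, 11, 13, 13]
Compare 23 vs 19: take 19 from right. Merged: [2, 6, 6, 11, 13, 13, 19]
Compare 23 vs 38: take 23 from left. Merged: [2, 6, 6, 11, 13, 13, 19, 23]
Compare 26 vs 38: take 26 from left. Merged: [2, 6, 6, 11, 13, 13, 19, 23, 26]
Compare 39 vs 38: take 38 from right. Merged: [2, 6, 6, 11, 13, 13, 19, 23, 26, 38]
Append remaining from left: [39]. Merged: [2, 6, 6, 11, 13, 13, 19, 23, 26, 38, 39]

Final merged array: [2, 6, 6, 11, 13, 13, 19, 23, 26, 38, 39]
Total comparisons: 10

The merged array is [2, 6, 6, 11, 13, 13, 19, 23, 26, 38, 39], requiring 10 comparisons. The merge step runs in O(n) time where n is the total number of elements.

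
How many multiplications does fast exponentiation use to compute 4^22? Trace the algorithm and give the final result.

Computing 4^22 by squaring (build up from 4^1; each line after the first costs one multiplication):

4^1 = 4
4^2 = (4^1)^2 = 4^2 = 16
4^4 = (4^2)^2 = 16^2 = 256
4^5 = 4 * 4^4 = 4 * 256 = 1024
4^10 = (4^5)^2 = 1024^2 = 1048576
4^11 = 4 * 4^10 = 4 * 1048576 = 4194304
4^22 = (4^11)^2 = 4194304^2 = 17592186044416

Result: 17592186044416
Multiplications needed: 6 (6 lines after 4^1)

4^22 = 17592186044416. Using exponentiation by squaring, this requires 6 multiplications. The key idea: if the exponent is even, square the half-power; if odd, multiply by the base once.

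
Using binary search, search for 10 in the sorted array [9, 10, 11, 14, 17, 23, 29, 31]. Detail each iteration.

Binary search for 10 in [9, 10, 11, 14, 17, 23, 29, 31]:

lo=0, hi=7, mid=3, arr[mid]=14 -> 14 > 10, search left half
lo=0, hi=2, mid=1, arr[mid]=10 -> Found target at index 1!

Binary search finds 10 at index 1 after 2 comparisons. The search repeatedly halves the search space by comparing with the middle element.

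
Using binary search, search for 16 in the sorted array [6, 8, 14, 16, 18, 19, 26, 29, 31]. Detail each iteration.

Binary search for 16 in [6, 8, 14, 16, 18, 19, 26, 29, 31]:

lo=0, hi=8, mid=4, arr[mid]=18 -> 18 > 16, search left half
lo=0, hi=3, mid=1, arr[mid]=8 -> 8 < 16, search right half
lo=2, hi=3, mid=2, arr[mid]=14 -> 14 < 16, search right half
lo=3, hi=3, mid=3, arr[mid]=16 -> Found target at index 3!

Binary search finds 16 at index 3 after 4 comparisons. The search repeatedly halves the search space by comparing with the middle element.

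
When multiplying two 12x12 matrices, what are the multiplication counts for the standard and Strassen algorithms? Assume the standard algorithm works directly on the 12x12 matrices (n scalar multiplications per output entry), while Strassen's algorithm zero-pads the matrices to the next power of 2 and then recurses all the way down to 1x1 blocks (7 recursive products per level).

Matrix multiplication for 12x12 matrices:

Strassen's algorithm requires power-of-2 dimensions. Pad 12x12 to 16x16 (next power of 2).

Standard algorithm: 12^3 = 1728 multiplications
Strassen's algorithm: 7^(log2(16)) = 7^4 = 2401 multiplications
Difference: 1728 - 2401 = -673 (Strassen uses MORE here due to padding overhead — for small or just-over-power-of-2 n, padding can outweigh the per-level savings)

Standard: 1728 multiplications (12^3). Strassen: 2401 multiplications (7^4, after padding to 16x16). Strassen reduces 8 recursive multiplications to 7 at each level.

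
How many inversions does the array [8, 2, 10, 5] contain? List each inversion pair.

Finding inversions in [8, 2, 10, 5]:

(0, 1): arr[0]=8 > arr[1]=2
(0, 3): arr[0]=8 > arr[3]=5
(2, 3): arr[2]=10 > arr[3]=5

Total inversions: 3

The array has 3 inversion(s): (0,1), (0,3), (2,3). Each pair (i,j) satisfies i < j and arr[i] > arr[j].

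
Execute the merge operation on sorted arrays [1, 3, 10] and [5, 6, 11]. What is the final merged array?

Merging process:

Compare 1 vs 5: take 1 from left. Merged: [1]
Compare 3 vs 5: take 3 from left. Merged: [1, 3]
Compare 10 vs 5: take 5 from right. Merged: [1, 3, 5]
Compare 10 vs 6: take 6 from right. Merged: [1, 3, 5, 6]
Compare 10 vs 11: take 10 from left. Merged: [1, 3, 5, 6, 10]
Append remaining from right: [11]. Merged: [1, 3, 5, 6, 10, 11]

Final merged array: [1, 3, 5, 6, 10, 11]
Total comparisons: 5

The merged array is [1, 3, 5, 6, 10, 11], requiring 5 comparisons. The merge step runs in O(n) time where n is the total number of elements.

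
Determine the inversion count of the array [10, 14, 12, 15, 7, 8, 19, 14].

Finding inversions in [10, 14, 12, 15, 7, 8, 19, 14]:

(0, 4): arr[0]=10 > arr[4]=7
(0, 5): arr[0]=10 > arr[5]=8
(1, 2): arr[1]=14 > arr[2]=12
(1, 4): arr[1]=14 > arr[4]=7
(1, 5): arr[1]=14 > arr[5]=8
(2, 4): arr[2]=12 > arr[4]=7
(2, 5): arr[2]=12 > arr[5]=8
(3, 4): arr[3]=15 > arr[4]=7
(3, 5): arr[3]=15 > arr[5]=8
(3, 7): arr[3]=15 > arr[7]=14
(6, 7): arr[6]=19 > arr[7]=14

Total inversions: 11

The array has 11 inversion(s): (0,4), (0,5), (1,2), (1,4), (1,5), (2,4), (2,5), (3,4), (3,5), (3,7), (6,7). Each pair (i,j) satisfies i < j and arr[i] > arr[j].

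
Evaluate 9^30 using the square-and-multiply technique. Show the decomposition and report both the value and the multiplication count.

Computing 9^30 by squaring (build up from 9^1; each line after the first costs one multiplication):

9^1 = 9
9^2 = (9^1)^2 = 9^2 = 81
9^3 = 9 * 9^2 = 9 * 81 = 729
9^6 = (9^3)^2 = 729^2 = 531441
9^7 = 9 * 9^6 = 9 * 531441 = 4782969
9^14 = (9^7)^2 = 4782969^2 = 22876792454961
9^15 = 9 * 9^14 = 9 * 22876792454961 = 205891132094649
9^30 = (9^15)^2 = 205891132094649^2 = 42391158275216203514294433201

Result: 42391158275216203514294433201
Multiplications needed: 7 (7 lines after 9^1)

9^30 = 42391158275216203514294433201. Using exponentiation by squaring, this requires 7 multiplications. The key idea: if the exponent is even, square the half-power; if odd, multiply by the base once.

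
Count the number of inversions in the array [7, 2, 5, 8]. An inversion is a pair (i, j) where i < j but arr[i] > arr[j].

Finding inversions in [7, 2, 5, 8]:

(0, 1): arr[0]=7 > arr[1]=2
(0, 2): arr[0]=7 > arr[2]=5

Total inversions: 2

The array has 2 inversion(s): (0,1), (0,2). Each pair (i,j) satisfies i < j and arr[i] > arr[j].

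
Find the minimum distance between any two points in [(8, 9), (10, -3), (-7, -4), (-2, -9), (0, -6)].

Computing all pairwise distances among 5 points:

d((8, 9), (10, -3)) = 12.1655
d((8, 9), (-7, -4)) = 19.8494
d((8, 9), (-2, -9)) = 20.5913
d((8, 9), (0, -6)) = 17.0
d((10, -3), (-7, -4)) = 17.0294
d((10, -3), (-2, -9)) = 13.4164
d((10, -3), (0, -6)) = 10.4403
d((-7, -4), (-2, -9)) = 7.0711
d((-7, -4), (0, -6)) = 7.2801
d((-2, -9), (0, -6)) = 3.6056 <-- minimum

Closest pair: (-2, -9) and (0, -6) with distance 3.6056

The closest pair is (-2, -9) and (0, -6) with Euclidean distance 3.6056. For 5 points, brute-force pairwise comparison is shown above. For large n, the divide-and-conquer algorithm (sort by x, recurse on halves, check the dividing strip) achieves O(n log n).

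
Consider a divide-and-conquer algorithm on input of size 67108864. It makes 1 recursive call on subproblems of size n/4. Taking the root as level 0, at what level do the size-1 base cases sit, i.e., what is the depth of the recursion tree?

For divide and conquer with division factor 4:

Problem sizes at each level:
Level 0: 67108864
Level 1: 16777216
Level 2: 4194304
Level 3: 1048576
Level 4: 262144
Level 5: 65536
Level 6: 16384
Level 7: 4096
Level 8: 1024
Level 9: 256
Level 10: 64
Level 11: 16
Level 12: 4
Level 13: 1

The root is level 0 and the size-1 base case is level 13 (the tree spans levels 0 through 13, i.e. 14 levels counting the root), so the depth is the number of divisions: log_4(67108864) = 13

The recursion tree depth is log_4(67108864) = 13. At each level, the problem size is divided by 4, so it takes 13 divisions to reduce to a base case of size 1. The algorithm makes 1 recursive call at each level.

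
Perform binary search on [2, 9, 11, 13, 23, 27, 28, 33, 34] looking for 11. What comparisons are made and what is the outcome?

Binary search for 11 in [2, 9, 11, 13, 23, 27, 28, 33, 34]:

lo=0, hi=8, mid=4, arr[mid]=23 -> 23 > 11, search left half
lo=0, hi=3, mid=1, arr[mid]=9 -> 9 < 11, search right half
lo=2, hi=3, mid=2, arr[mid]=11 -> Found target at index 2!

Binary search finds 11 at index 2 after 3 comparisons. The search repeatedly halves the search space by comparing with the middle element.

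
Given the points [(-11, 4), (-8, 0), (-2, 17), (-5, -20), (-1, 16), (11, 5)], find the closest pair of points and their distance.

Computing all pairwise distances among 6 points:

d((-11, 4), (-8, 0)) = 5.0
d((-11, 4), (-2, 17)) = 15.8114
d((-11, 4), (-5, -20)) = 24.7386
d((-11, 4), (-1, 16)) = 15.6205
d((-11, 4), (11, 5)) = 22.0227
d((-8, 0), (-2, 17)) = 18.0278
d((-8, 0), (-5, -20)) = 20.2237
d((-8, 0), (-1, 16)) = 17.4642
d((-8, 0), (11, 5)) = 19.6469
d((-2, 17), (-5, -20)) = 37.1214
d((-2, 17), (-1, 16)) = 1.4142 <-- minimum
d((-2, 17), (11, 5)) = 17.6918
d((-5, -20), (-1, 16)) = 36.2215
d((-5, -20), (11, 5)) = 29.6816
d((-1, 16), (11, 5)) = 16.2788

Closest pair: (-2, 17) and (-1, 16) with distance 1.4142

The closest pair is (-2, 17) and (-1, 16) with Euclidean distance 1.4142. For 6 points, brute-force pairwise comparison is shown above. For large n, the divide-and-conquer algorithm (sort by x, recurse on halves, check the dividing strip) achieves O(n log n).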